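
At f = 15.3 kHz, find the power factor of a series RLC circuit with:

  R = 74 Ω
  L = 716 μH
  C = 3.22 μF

Step 1 — Angular frequency: ω = 2π·f = 2π·1.53e+04 = 9.613e+04 rad/s.
Step 2 — Component impedances:
  R: Z = R = 74 Ω
  L: Z = jωL = j·9.613e+04·0.000716 = 0 + j68.83 Ω
  C: Z = 1/(jωC) = -j/(ω·C) = 0 - j3.231 Ω
Step 3 — Series combination: Z_total = R + L + C = 74 + j65.6 Ω = 98.89∠41.6° Ω.
Step 4 — Power factor: PF = cos(φ) = Re(Z)/|Z| = 74/98.89 = 0.7483.
Step 5 — Type: Im(Z) = 65.6 ⇒ lagging (phase φ = 41.6°).

PF = 0.7483 (lagging, φ = 41.6°)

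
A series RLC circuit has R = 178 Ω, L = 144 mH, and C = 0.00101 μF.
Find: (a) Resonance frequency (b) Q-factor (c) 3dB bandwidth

Step 1 — Resonance: ω₀ = 1/√(LC) = 1/√(0.144·1.01e-09) = 8.292e+04 rad/s.
Step 2 — f₀ = ω₀/(2π) = 1.32e+04 Hz.
Step 3 — Series Q: Q = ω₀L/R = 8.292e+04·0.144/178 = 67.08.
Step 4 — Bandwidth: Δω = ω₀/Q = 1236 rad/s; BW = Δω/(2π) = 196.7 Hz.

(a) f₀ = 1.32e+04 Hz  (b) Q = 67.08  (c) BW = 196.7 Hz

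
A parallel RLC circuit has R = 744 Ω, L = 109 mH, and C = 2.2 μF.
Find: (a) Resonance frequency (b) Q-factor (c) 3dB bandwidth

Step 1 — Resonance: ω₀ = 1/√(LC) = 1/√(0.109·2.2e-06) = 2042 rad/s.
Step 2 — f₀ = ω₀/(2π) = 325 Hz.
Step 3 — Parallel Q: Q = R/(ω₀L) = 744/(2042·0.109) = 3.342.
Step 4 — Bandwidth: Δω = ω₀/Q = 610.9 rad/s; BW = Δω/(2π) = 97.24 Hz.

(a) f₀ = 325 Hz  (b) Q = 3.342  (c) BW = 97.24 Hz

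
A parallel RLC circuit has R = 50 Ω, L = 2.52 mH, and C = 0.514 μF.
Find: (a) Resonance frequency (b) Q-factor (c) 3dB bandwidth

Step 1 — Resonance: ω₀ = 1/√(LC) = 1/√(0.00252·5.14e-07) = 2.779e+04 rad/s.
Step 2 — f₀ = ω₀/(2π) = 4422 Hz.
Step 3 — Parallel Q: Q = R/(ω₀L) = 50/(2.779e+04·0.00252) = 0.7141.
Step 4 — Bandwidth: Δω = ω₀/Q = 3.891e+04 rad/s; BW = Δω/(2π) = 6193 Hz.

(a) f₀ = 4422 Hz  (b) Q = 0.7141  (c) BW = 6193 Hz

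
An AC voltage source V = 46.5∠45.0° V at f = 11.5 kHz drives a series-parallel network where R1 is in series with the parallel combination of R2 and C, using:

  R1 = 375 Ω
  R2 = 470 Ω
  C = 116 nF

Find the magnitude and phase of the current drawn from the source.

Step 1 — Angular frequency: ω = 2π·f = 2π·1.15e+04 = 7.226e+04 rad/s.
Step 2 — Component impedances:
  R1: Z = R = 375 Ω
  R2: Z = R = 470 Ω
  C: Z = 1/(jωC) = -j/(ω·C) = 0 - j119.3 Ω
Step 3 — Parallel branch: R2 || C = 1/(1/R2 + 1/C) = 28.45 - j112.1 Ω.
Step 4 — Series with R1: Z_total = R1 + (R2 || C) = 403.5 - j112.1 Ω = 418.7∠-15.5° Ω.
Step 5 — Source phasor: V = 46.5∠45.0° V = 32.88 + j32.88 V.
Step 6 — Ohm's law: I = V / Z_total = (32.88 + j32.88) / (403.5 - j112.1) = 0.05464 + j0.09668 A.
Step 7 — Convert to polar: |I| = 0.111 A, ∠I = 60.5°.

I = 0.111∠60.5° A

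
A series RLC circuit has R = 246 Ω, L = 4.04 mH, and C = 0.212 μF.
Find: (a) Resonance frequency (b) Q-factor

Step 1 — Resonance condition Im(Z)=0 gives ω₀ = 1/√(LC).
Step 2 — ω₀ = 1/√(0.00404·2.12e-07) = 3.417e+04 rad/s.
Step 3 — f₀ = ω₀/(2π) = 5438 Hz.
Step 4 — Series Q: Q = ω₀L/R = 3.417e+04·0.00404/246 = 0.5612.

(a) f₀ = 5438 Hz  (b) Q = 0.5612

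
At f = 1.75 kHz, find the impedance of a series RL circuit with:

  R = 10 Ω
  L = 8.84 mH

Step 1 — Angular frequency: ω = 2π·f = 2π·1750 = 1.1e+04 rad/s.
Step 2 — Component impedances:
  R: Z = R = 10 Ω
  L: Z = jωL = j·1.1e+04·0.00884 = 0 + j97.2 Ω
Step 3 — Series combination: Z_total = R + L = 10 + j97.2 Ω = 97.71∠84.1° Ω.

Z = 10 + j97.2 Ω = 97.71∠84.1° Ω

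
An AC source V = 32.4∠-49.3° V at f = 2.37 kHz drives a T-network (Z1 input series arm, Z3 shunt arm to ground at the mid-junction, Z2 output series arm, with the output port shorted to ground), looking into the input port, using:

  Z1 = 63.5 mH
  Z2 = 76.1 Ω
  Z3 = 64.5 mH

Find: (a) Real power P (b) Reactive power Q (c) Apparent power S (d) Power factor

Step 1 — Angular frequency: ω = 2π·f = 2π·2370 = 1.489e+04 rad/s.
Step 2 — Component impedances:
  Z1: Z = jωL = j·1.489e+04·0.0635 = 0 + j945.6 Ω
  Z2: Z = R = 76.1 Ω
  Z3: Z = jωL = j·1.489e+04·0.0645 = 0 + j960.5 Ω
Step 3 — With the output port shorted to ground, the output series arm Z2 runs from the junction to ground; the shunt arm Z3 also runs from the junction to ground. They appear in parallel: Z3 || Z2 = 75.63 + j5.992 Ω.
Step 4 — Series with input arm Z1: Z_in = Z1 + (Z3 || Z2) = 75.63 + j951.6 Ω = 954.6∠85.5° Ω.
Step 5 — Source phasor: V = 32.4∠-49.3° V = 21.13 - j24.56 V.
Step 6 — Current: I = V / Z = -0.0239 - j0.0241 A = 0.03394∠-134.8° A.
Step 7 — Complex power: S = V·I* = 0.08712 + j1.096 VA.
Step 8 — Real power: P = Re(S) = 0.08712 W.
Step 9 — Reactive power: Q = Im(S) = 1.096 VAR.
Step 10 — Apparent power: |S| = 1.1 VA.
Step 11 — Power factor: PF = P/|S| = 0.07922 (lagging).

(a) P = 0.08712 W  (b) Q = 1.096 VAR  (c) S = 1.1 VA  (d) PF = 0.07922 (lagging)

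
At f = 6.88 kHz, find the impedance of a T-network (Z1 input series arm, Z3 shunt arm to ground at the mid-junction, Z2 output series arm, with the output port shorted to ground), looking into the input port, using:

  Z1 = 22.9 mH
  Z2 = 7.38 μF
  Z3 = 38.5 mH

Step 1 — Angular frequency: ω = 2π·f = 2π·6880 = 4.323e+04 rad/s.
Step 2 — Component impedances:
  Z1: Z = jωL = j·4.323e+04·0.0229 = 0 + j989.9 Ω
  Z2: Z = 1/(jωC) = -j/(ω·C) = 0 - j3.135 Ω
  Z3: Z = jωL = j·4.323e+04·0.0385 = 0 + j1664 Ω
Step 3 — With the output port shorted to ground, the output series arm Z2 runs from the junction to ground; the shunt arm Z3 also runs from the junction to ground. They appear in parallel: Z3 || Z2 = 0 - j3.14 Ω.
Step 4 — Series with input arm Z1: Z_in = Z1 + (Z3 || Z2) = 0 + j986.8 Ω = 986.8∠90.0° Ω.

Z = 0 + j986.8 Ω = 986.8∠90.0° Ω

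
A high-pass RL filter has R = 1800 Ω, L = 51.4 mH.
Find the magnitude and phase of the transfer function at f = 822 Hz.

Step 1 — Angular frequency: ω = 2π·822 = 5165 rad/s.
Step 2 — Transfer function: H(jω) = jωL/(R + jωL).
Step 3 — Numerator jωL = j·265.5; denominator R + jωL = 1800 + j265.5.
Step 4 — H = 0.02129 + j0.1443.
Step 5 — Magnitude: |H| = 0.1459 (-16.7 dB); phase: φ = 81.6°.

|H| = 0.1459 (-16.7 dB), φ = 81.6°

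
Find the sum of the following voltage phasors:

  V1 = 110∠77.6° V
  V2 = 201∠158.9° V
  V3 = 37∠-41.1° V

Step 1 — Convert each phasor to rectangular form:
  V1 = 110·(cos(77.6°) + j·sin(77.6°)) = 23.62 + j107.4 V
  V2 = 201·(cos(158.9°) + j·sin(158.9°)) = -187.5 + j72.36 V
  V3 = 37·(cos(-41.1°) + j·sin(-41.1°)) = 27.88 - j24.32 V
Step 2 — Sum components: V_total = -136 + j155.5 V.
Step 3 — Convert to polar: |V_total| = 206.6 V, ∠V_total = 131.2°.

V_total = 206.6∠131.2° V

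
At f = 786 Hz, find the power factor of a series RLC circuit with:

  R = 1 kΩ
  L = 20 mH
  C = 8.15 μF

Step 1 — Angular frequency: ω = 2π·f = 2π·786 = 4939 rad/s.
Step 2 — Component impedances:
  R: Z = R = 1000 Ω
  L: Z = jωL = j·4939·0.02 = 0 + j98.77 Ω
  C: Z = 1/(jωC) = -j/(ω·C) = 0 - j24.85 Ω
Step 3 — Series combination: Z_total = R + L + C = 1000 + j73.93 Ω = 1003∠4.2° Ω.
Step 4 — Power factor: PF = cos(φ) = Re(Z)/|Z| = 1000/1002.7 = 0.9973.
Step 5 — Type: Im(Z) = 73.93 ⇒ lagging (phase φ = 4.2°).

PF = 0.9973 (lagging, φ = 4.2°)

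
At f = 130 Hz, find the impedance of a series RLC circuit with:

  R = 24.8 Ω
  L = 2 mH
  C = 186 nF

Step 1 — Angular frequency: ω = 2π·f = 2π·130 = 816.8 rad/s.
Step 2 — Component impedances:
  R: Z = R = 24.8 Ω
  L: Z = jωL = j·816.8·0.002 = 0 + j1.634 Ω
  C: Z = 1/(jωC) = -j/(ω·C) = 0 - j6582 Ω
Step 3 — Series combination: Z_total = R + L + C = 24.8 - j6580 Ω = 6581∠-89.8° Ω.

Z = 24.8 - j6580 Ω = 6581∠-89.8° Ω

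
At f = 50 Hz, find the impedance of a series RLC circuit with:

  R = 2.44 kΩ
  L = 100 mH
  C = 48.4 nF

Step 1 — Angular frequency: ω = 2π·f = 2π·50 = 314.2 rad/s.
Step 2 — Component impedances:
  R: Z = R = 2440 Ω
  L: Z = jωL = j·314.2·0.1 = 0 + j31.42 Ω
  C: Z = 1/(jωC) = -j/(ω·C) = 0 - j6.577e+04 Ω
Step 3 — Series combination: Z_total = R + L + C = 2440 - j6.574e+04 Ω = 6.578e+04∠-87.9° Ω.

Z = 2440 - j6.574e+04 Ω = 6.578e+04∠-87.9° Ω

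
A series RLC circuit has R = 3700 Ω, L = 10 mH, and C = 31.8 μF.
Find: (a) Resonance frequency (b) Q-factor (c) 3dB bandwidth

Step 1 — Resonance: ω₀ = 1/√(LC) = 1/√(0.01·3.18e-05) = 1773 rad/s.
Step 2 — f₀ = ω₀/(2π) = 282.2 Hz.
Step 3 — Series Q: Q = ω₀L/R = 1773·0.01/3700 = 0.004793.
Step 4 — Bandwidth: Δω = ω₀/Q = 3.7e+05 rad/s; BW = Δω/(2π) = 5.889e+04 Hz.

(a) f₀ = 282.2 Hz  (b) Q = 0.004793  (c) BW = 5.889e+04 Hz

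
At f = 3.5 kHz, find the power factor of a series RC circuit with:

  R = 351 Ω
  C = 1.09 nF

Step 1 — Angular frequency: ω = 2π·f = 2π·3500 = 2.199e+04 rad/s.
Step 2 — Component impedances:
  R: Z = R = 351 Ω
  C: Z = 1/(jωC) = -j/(ω·C) = 0 - j4.172e+04 Ω
Step 3 — Series combination: Z_total = R + C = 351 - j4.172e+04 Ω = 4.172e+04∠-89.5° Ω.
Step 4 — Power factor: PF = cos(φ) = Re(Z)/|Z| = 351/4.172e+04 = 0.008413.
Step 5 — Type: Im(Z) = -4.172e+04 ⇒ leading (phase φ = -89.5°).

PF = 0.008413 (leading, φ = -89.5°)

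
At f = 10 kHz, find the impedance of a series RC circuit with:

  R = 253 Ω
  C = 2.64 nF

Step 1 — Angular frequency: ω = 2π·f = 2π·1e+04 = 6.283e+04 rad/s.
Step 2 — Component impedances:
  R: Z = R = 253 Ω
  C: Z = 1/(jωC) = -j/(ω·C) = 0 - j6029 Ω
Step 3 — Series combination: Z_total = R + C = 253 - j6029 Ω = 6034∠-87.6° Ω.

Z = 253 - j6029 Ω = 6034∠-87.6° Ω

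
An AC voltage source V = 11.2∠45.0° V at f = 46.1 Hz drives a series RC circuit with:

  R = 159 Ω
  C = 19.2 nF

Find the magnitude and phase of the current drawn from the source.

Step 1 — Angular frequency: ω = 2π·f = 2π·46.1 = 289.7 rad/s.
Step 2 — Component impedances:
  R: Z = R = 159 Ω
  C: Z = 1/(jωC) = -j/(ω·C) = 0 - j1.798e+05 Ω
Step 3 — Series combination: Z_total = R + C = 159 - j1.798e+05 Ω = 1.798e+05∠-89.9° Ω.
Step 4 — Source phasor: V = 11.2∠45.0° V = 7.92 + j7.92 V.
Step 5 — Ohm's law: I = V / Z_total = (7.92 + j7.92) / (159 - j1.798e+05) = -4.4e-05 + j4.408e-05 A.
Step 6 — Convert to polar: |I| = 6.229e-05 A, ∠I = 134.9°.

I = 6.229e-05∠134.9° A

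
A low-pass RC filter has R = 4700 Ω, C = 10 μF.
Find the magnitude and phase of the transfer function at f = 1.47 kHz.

Step 1 — Angular frequency: ω = 2π·1470 = 9236 rad/s.
Step 2 — Transfer function: H(jω) = 1/(1 + jωRC).
Step 3 — Denominator: 1 + jωRC = 1 + j·9236·4700·1e-05 = 1 + j434.1.
Step 4 — H = 5.306e-06 - j0.002304.
Step 5 — Magnitude: |H| = 0.002304 (-52.8 dB); phase: φ = -89.9°.

|H| = 0.002304 (-52.8 dB), φ = -89.9°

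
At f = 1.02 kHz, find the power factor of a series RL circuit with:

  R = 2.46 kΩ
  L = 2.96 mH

Step 1 — Angular frequency: ω = 2π·f = 2π·1020 = 6409 rad/s.
Step 2 — Component impedances:
  R: Z = R = 2460 Ω
  L: Z = jωL = j·6409·0.00296 = 0 + j18.97 Ω
Step 3 — Series combination: Z_total = R + L = 2460 + j18.97 Ω = 2460∠0.4° Ω.
Step 4 — Power factor: PF = cos(φ) = Re(Z)/|Z| = 2460/2460 = 1.
Step 5 — Type: Im(Z) = 18.97 ⇒ lagging (phase φ = 0.4°).

PF = 1 (lagging, φ = 0.4°)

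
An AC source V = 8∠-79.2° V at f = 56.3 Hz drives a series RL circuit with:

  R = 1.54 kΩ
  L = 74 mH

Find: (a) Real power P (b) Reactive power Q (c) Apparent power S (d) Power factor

Step 1 — Angular frequency: ω = 2π·f = 2π·56.3 = 353.7 rad/s.
Step 2 — Component impedances:
  R: Z = R = 1540 Ω
  L: Z = jωL = j·353.7·0.074 = 0 + j26.18 Ω
Step 3 — Series combination: Z_total = R + L = 1540 + j26.18 Ω = 1540∠1.0° Ω.
Step 4 — Source phasor: V = 8∠-79.2° V = 1.499 - j7.858 V.
Step 5 — Current: I = V / Z = 0.0008864 - j0.005118 A = 0.005194∠-80.2° A.
Step 6 — Complex power: S = V·I* = 0.04155 + j0.0007062 VA.
Step 7 — Real power: P = Re(S) = 0.04155 W.
Step 8 — Reactive power: Q = Im(S) = 0.0007062 VAR.
Step 9 — Apparent power: |S| = 0.04155 VA.
Step 10 — Power factor: PF = P/|S| = 0.9999 (lagging).

(a) P = 0.04155 W  (b) Q = 0.0007062 VAR  (c) S = 0.04155 VA  (d) PF = 0.9999 (lagging)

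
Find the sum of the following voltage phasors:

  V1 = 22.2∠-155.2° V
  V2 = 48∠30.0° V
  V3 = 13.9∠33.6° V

Step 1 — Convert each phasor to rectangular form:
  V1 = 22.2·(cos(-155.2°) + j·sin(-155.2°)) = -20.15 - j9.312 V
  V2 = 48·(cos(30.0°) + j·sin(30.0°)) = 41.57 + j24 V
  V3 = 13.9·(cos(33.6°) + j·sin(33.6°)) = 11.58 + j7.692 V
Step 2 — Sum components: V_total = 32.99 + j22.38 V.
Step 3 — Convert to polar: |V_total| = 39.87 V, ∠V_total = 34.1°.

V_total = 39.87∠34.1° V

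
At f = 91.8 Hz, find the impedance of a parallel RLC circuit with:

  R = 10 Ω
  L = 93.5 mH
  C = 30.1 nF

Step 1 — Angular frequency: ω = 2π·f = 2π·91.8 = 576.8 rad/s.
Step 2 — Component impedances:
  R: Z = R = 10 Ω
  L: Z = jωL = j·576.8·0.0935 = 0 + j53.93 Ω
  C: Z = 1/(jωC) = -j/(ω·C) = 0 - j5.76e+04 Ω
Step 3 — Parallel combination: 1/Z_total = 1/R + 1/L + 1/C; Z_total = 9.668 + j1.791 Ω = 9.833∠10.5° Ω.

Z = 9.668 + j1.791 Ω = 9.833∠10.5° Ω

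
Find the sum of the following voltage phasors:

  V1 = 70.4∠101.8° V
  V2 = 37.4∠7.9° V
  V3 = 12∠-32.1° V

Step 1 — Convert each phasor to rectangular form:
  V1 = 70.4·(cos(101.8°) + j·sin(101.8°)) = -14.4 + j68.91 V
  V2 = 37.4·(cos(7.9°) + j·sin(7.9°)) = 37.05 + j5.14 V
  V3 = 12·(cos(-32.1°) + j·sin(-32.1°)) = 10.17 - j6.377 V
Step 2 — Sum components: V_total = 32.81 + j67.68 V.
Step 3 — Convert to polar: |V_total| = 75.21 V, ∠V_total = 64.1°.

V_total = 75.21∠64.1° V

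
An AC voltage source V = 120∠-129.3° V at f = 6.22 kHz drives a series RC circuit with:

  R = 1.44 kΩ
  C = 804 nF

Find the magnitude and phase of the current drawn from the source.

Step 1 — Angular frequency: ω = 2π·f = 2π·6220 = 3.908e+04 rad/s.
Step 2 — Component impedances:
  R: Z = R = 1440 Ω
  C: Z = 1/(jωC) = -j/(ω·C) = 0 - j31.83 Ω
Step 3 — Series combination: Z_total = R + C = 1440 - j31.83 Ω = 1440∠-1.3° Ω.
Step 4 — Source phasor: V = 120∠-129.3° V = -76.01 - j92.86 V.
Step 5 — Ohm's law: I = V / Z_total = (-76.01 - j92.86) / (1440 - j31.83) = -0.05133 - j0.06562 A.
Step 6 — Convert to polar: |I| = 0.08331 A, ∠I = -128.0°.

I = 0.08331∠-128.0° A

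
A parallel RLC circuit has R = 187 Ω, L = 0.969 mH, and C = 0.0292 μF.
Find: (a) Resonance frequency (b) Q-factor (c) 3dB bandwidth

Step 1 — Resonance: ω₀ = 1/√(LC) = 1/√(0.000969·2.92e-08) = 1.88e+05 rad/s.
Step 2 — f₀ = ω₀/(2π) = 2.992e+04 Hz.
Step 3 — Parallel Q: Q = R/(ω₀L) = 187/(1.88e+05·0.000969) = 1.027.
Step 4 — Bandwidth: Δω = ω₀/Q = 1.831e+05 rad/s; BW = Δω/(2π) = 2.915e+04 Hz.

(a) f₀ = 2.992e+04 Hz  (b) Q = 1.027  (c) BW = 2.915e+04 Hz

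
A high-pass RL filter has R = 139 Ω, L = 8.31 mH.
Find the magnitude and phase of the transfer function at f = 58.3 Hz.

Step 1 — Angular frequency: ω = 2π·58.3 = 366.3 rad/s.
Step 2 — Transfer function: H(jω) = jωL/(R + jωL).
Step 3 — Numerator jωL = j·3.044; denominator R + jωL = 139 + j3.044.
Step 4 — H = 0.0004794 + j0.02189.
Step 5 — Magnitude: |H| = 0.02189 (-33.2 dB); phase: φ = 88.7°.

|H| = 0.02189 (-33.2 dB), φ = 88.7°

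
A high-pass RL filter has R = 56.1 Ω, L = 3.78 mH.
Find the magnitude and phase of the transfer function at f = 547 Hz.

Step 1 — Angular frequency: ω = 2π·547 = 3437 rad/s.
Step 2 — Transfer function: H(jω) = jωL/(R + jωL).
Step 3 — Numerator jωL = j·12.99; denominator R + jωL = 56.1 + j12.99.
Step 4 — H = 0.0509 + j0.2198.
Step 5 — Magnitude: |H| = 0.2256 (-12.9 dB); phase: φ = 77.0°.

|H| = 0.2256 (-12.9 dB), φ = 77.0°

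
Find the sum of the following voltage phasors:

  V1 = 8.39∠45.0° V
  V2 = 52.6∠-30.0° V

Step 1 — Convert each phasor to rectangular form:
  V1 = 8.39·(cos(45.0°) + j·sin(45.0°)) = 5.933 + j5.933 V
  V2 = 52.6·(cos(-30.0°) + j·sin(-30.0°)) = 45.55 - j26.3 V
Step 2 — Sum components: V_total = 51.49 - j20.37 V.
Step 3 — Convert to polar: |V_total| = 55.37 V, ∠V_total = -21.6°.

V_total = 55.37∠-21.6° V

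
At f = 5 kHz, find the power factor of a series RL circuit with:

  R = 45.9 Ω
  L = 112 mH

Step 1 — Angular frequency: ω = 2π·f = 2π·5000 = 3.142e+04 rad/s.
Step 2 — Component impedances:
  R: Z = R = 45.9 Ω
  L: Z = jωL = j·3.142e+04·0.112 = 0 + j3519 Ω
Step 3 — Series combination: Z_total = R + L = 45.9 + j3519 Ω = 3519∠89.3° Ω.
Step 4 — Power factor: PF = cos(φ) = Re(Z)/|Z| = 45.9/3519 = 0.01304.
Step 5 — Type: Im(Z) = 3519 ⇒ lagging (phase φ = 89.3°).

PF = 0.01304 (lagging, φ = 89.3°)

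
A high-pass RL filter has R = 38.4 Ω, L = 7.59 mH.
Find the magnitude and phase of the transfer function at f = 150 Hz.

Step 1 — Angular frequency: ω = 2π·150 = 942.5 rad/s.
Step 2 — Transfer function: H(jω) = jωL/(R + jωL).
Step 3 — Numerator jωL = j·7.153; denominator R + jωL = 38.4 + j7.153.
Step 4 — H = 0.03354 + j0.18.
Step 5 — Magnitude: |H| = 0.1831 (-14.7 dB); phase: φ = 79.4°.

|H| = 0.1831 (-14.7 dB), φ = 79.4°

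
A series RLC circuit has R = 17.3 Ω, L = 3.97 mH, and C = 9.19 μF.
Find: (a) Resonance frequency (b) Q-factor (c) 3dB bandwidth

Step 1 — Resonance condition Im(Z)=0 gives ω₀ = 1/√(LC).
Step 2 — ω₀ = 1/√(0.00397·9.19e-06) = 5235 rad/s.
Step 3 — f₀ = ω₀/(2π) = 833.2 Hz.
Step 4 — Series Q: Q = ω₀L/R = 5235·0.00397/17.3 = 1.201.
Step 5 — 3dB bandwidth: Δω = ω₀/Q = 4358 rad/s; BW = Δω/(2π) = 693.5 Hz.

(a) f₀ = 833.2 Hz  (b) Q = 1.201  (c) BW = 693.5 Hz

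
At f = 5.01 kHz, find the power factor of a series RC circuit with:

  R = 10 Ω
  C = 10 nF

Step 1 — Angular frequency: ω = 2π·f = 2π·5010 = 3.148e+04 rad/s.
Step 2 — Component impedances:
  R: Z = R = 10 Ω
  C: Z = 1/(jωC) = -j/(ω·C) = 0 - j3177 Ω
Step 3 — Series combination: Z_total = R + C = 10 - j3177 Ω = 3177∠-89.8° Ω.
Step 4 — Power factor: PF = cos(φ) = Re(Z)/|Z| = 10/3177 = 0.003148.
Step 5 — Type: Im(Z) = -3177 ⇒ leading (phase φ = -89.8°).

PF = 0.003148 (leading, φ = -89.8°)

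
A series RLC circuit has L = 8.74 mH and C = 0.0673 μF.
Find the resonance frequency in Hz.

Step 1 — Resonance condition Im(Z)=0 gives ω₀ = 1/√(LC).
Step 2 — ω₀ = 1/√(0.00874·6.73e-08) = 4.123e+04 rad/s.
Step 3 — f₀ = ω₀/(2π) = 6562 Hz.

f₀ = 6562 Hz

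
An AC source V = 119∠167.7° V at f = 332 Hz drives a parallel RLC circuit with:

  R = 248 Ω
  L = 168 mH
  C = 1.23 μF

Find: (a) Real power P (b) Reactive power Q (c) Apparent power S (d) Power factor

Step 1 — Angular frequency: ω = 2π·f = 2π·332 = 2086 rad/s.
Step 2 — Component impedances:
  R: Z = R = 248 Ω
  L: Z = jωL = j·2086·0.168 = 0 + j350.5 Ω
  C: Z = 1/(jωC) = -j/(ω·C) = 0 - j389.7 Ω
Step 3 — Parallel combination: 1/Z_total = 1/R + 1/L + 1/C; Z_total = 246.7 + j17.6 Ω = 247.4∠4.1° Ω.
Step 4 — Source phasor: V = 119∠167.7° V = -116.3 + j25.35 V.
Step 5 — Current: I = V / Z = -0.4615 + j0.1357 A = 0.4811∠163.6° A.
Step 6 — Complex power: S = V·I* = 57.1 + j4.074 VA.
Step 7 — Real power: P = Re(S) = 57.1 W.
Step 8 — Reactive power: Q = Im(S) = 4.074 VAR.
Step 9 — Apparent power: |S| = 57.25 VA.
Step 10 — Power factor: PF = P/|S| = 0.9975 (lagging).

(a) P = 57.1 W  (b) Q = 4.074 VAR  (c) S = 57.25 VA  (d) PF = 0.9975 (lagging)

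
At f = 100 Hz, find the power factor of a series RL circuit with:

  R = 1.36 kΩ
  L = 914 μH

Step 1 — Angular frequency: ω = 2π·f = 2π·100 = 628.3 rad/s.
Step 2 — Component impedances:
  R: Z = R = 1360 Ω
  L: Z = jωL = j·628.3·0.000914 = 0 + j0.5743 Ω
Step 3 — Series combination: Z_total = R + L = 1360 + j0.5743 Ω = 1360∠0.0° Ω.
Step 4 — Power factor: PF = cos(φ) = Re(Z)/|Z| = 1360/1360 = 1.
Step 5 — Type: Im(Z) = 0.5743 ⇒ lagging (phase φ = 0.0°).

PF = 1 (lagging, φ = 0.0°)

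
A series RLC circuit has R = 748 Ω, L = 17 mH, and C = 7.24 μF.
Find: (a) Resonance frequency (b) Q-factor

Step 1 — Resonance condition Im(Z)=0 gives ω₀ = 1/√(LC).
Step 2 — ω₀ = 1/√(0.017·7.24e-06) = 2850 rad/s.
Step 3 — f₀ = ω₀/(2π) = 453.7 Hz.
Step 4 — Series Q: Q = ω₀L/R = 2850·0.017/748 = 0.06478.

(a) f₀ = 453.7 Hz  (b) Q = 0.06478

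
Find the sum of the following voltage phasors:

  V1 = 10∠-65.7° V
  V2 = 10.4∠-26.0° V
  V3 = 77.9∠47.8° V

Step 1 — Convert each phasor to rectangular form:
  V1 = 10·(cos(-65.7°) + j·sin(-65.7°)) = 4.115 - j9.114 V
  V2 = 10.4·(cos(-26.0°) + j·sin(-26.0°)) = 9.347 - j4.559 V
  V3 = 77.9·(cos(47.8°) + j·sin(47.8°)) = 52.33 + j57.71 V
Step 2 — Sum components: V_total = 65.79 + j44.04 V.
Step 3 — Convert to polar: |V_total| = 79.17 V, ∠V_total = 33.8°.

V_total = 79.17∠33.8° V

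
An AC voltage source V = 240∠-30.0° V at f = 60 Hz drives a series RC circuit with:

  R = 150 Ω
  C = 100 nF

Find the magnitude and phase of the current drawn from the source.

Step 1 — Angular frequency: ω = 2π·f = 2π·60 = 377 rad/s.
Step 2 — Component impedances:
  R: Z = R = 150 Ω
  C: Z = 1/(jωC) = -j/(ω·C) = 0 - j2.653e+04 Ω
Step 3 — Series combination: Z_total = R + C = 150 - j2.653e+04 Ω = 2.653e+04∠-89.7° Ω.
Step 4 — Source phasor: V = 240∠-30.0° V = 207.8 - j120 V.
Step 5 — Ohm's law: I = V / Z_total = (207.8 - j120) / (150 - j2.653e+04) = 0.004568 + j0.00781 A.
Step 6 — Convert to polar: |I| = 0.009048 A, ∠I = 59.7°.

I = 0.009048∠59.7° A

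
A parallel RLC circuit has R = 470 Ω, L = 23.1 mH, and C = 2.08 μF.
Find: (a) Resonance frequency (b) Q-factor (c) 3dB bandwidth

Step 1 — Resonance: ω₀ = 1/√(LC) = 1/√(0.0231·2.08e-06) = 4562 rad/s.
Step 2 — f₀ = ω₀/(2π) = 726.1 Hz.
Step 3 — Parallel Q: Q = R/(ω₀L) = 470/(4562·0.0231) = 4.46.
Step 4 — Bandwidth: Δω = ω₀/Q = 1023 rad/s; BW = Δω/(2π) = 162.8 Hz.

(a) f₀ = 726.1 Hz  (b) Q = 4.46  (c) BW = 162.8 Hz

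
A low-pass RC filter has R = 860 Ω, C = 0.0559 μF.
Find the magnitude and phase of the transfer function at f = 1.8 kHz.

Step 1 — Angular frequency: ω = 2π·1800 = 1.131e+04 rad/s.
Step 2 — Transfer function: H(jω) = 1/(1 + jωRC).
Step 3 — Denominator: 1 + jωRC = 1 + j·1.131e+04·860·5.59e-08 = 1 + j0.5437.
Step 4 — H = 0.7718 - j0.4196.
Step 5 — Magnitude: |H| = 0.8785 (-1.1 dB); phase: φ = -28.5°.

|H| = 0.8785 (-1.1 dB), φ = -28.5°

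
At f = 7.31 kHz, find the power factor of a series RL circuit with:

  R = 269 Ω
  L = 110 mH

Step 1 — Angular frequency: ω = 2π·f = 2π·7310 = 4.593e+04 rad/s.
Step 2 — Component impedances:
  R: Z = R = 269 Ω
  L: Z = jωL = j·4.593e+04·0.11 = 0 + j5052 Ω
Step 3 — Series combination: Z_total = R + L = 269 + j5052 Ω = 5059∠87.0° Ω.
Step 4 — Power factor: PF = cos(φ) = Re(Z)/|Z| = 269/5059 = 0.05317.
Step 5 — Type: Im(Z) = 5052 ⇒ lagging (phase φ = 87.0°).

PF = 0.05317 (lagging, φ = 87.0°)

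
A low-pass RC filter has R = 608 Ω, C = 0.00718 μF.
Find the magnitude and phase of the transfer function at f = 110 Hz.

Step 1 — Angular frequency: ω = 2π·110 = 691.2 rad/s.
Step 2 — Transfer function: H(jω) = 1/(1 + jωRC).
Step 3 — Denominator: 1 + jωRC = 1 + j·691.2·608·7.18e-09 = 1 + j0.003017.
Step 4 — H = 1 - j0.003017.
Step 5 — Magnitude: |H| = 1 (-0.0 dB); phase: φ = -0.2°.

|H| = 1 (-0.0 dB), φ = -0.2°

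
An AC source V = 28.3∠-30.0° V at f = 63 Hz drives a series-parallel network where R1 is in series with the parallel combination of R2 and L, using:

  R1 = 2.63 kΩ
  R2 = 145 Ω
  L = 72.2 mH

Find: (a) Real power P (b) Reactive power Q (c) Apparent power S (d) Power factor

Step 1 — Angular frequency: ω = 2π·f = 2π·63 = 395.8 rad/s.
Step 2 — Component impedances:
  R1: Z = R = 2630 Ω
  R2: Z = R = 145 Ω
  L: Z = jωL = j·395.8·0.0722 = 0 + j28.58 Ω
Step 3 — Parallel branch: R2 || L = 1/(1/R2 + 1/L) = 5.422 + j27.51 Ω.
Step 4 — Series with R1: Z_total = R1 + (R2 || L) = 2635 + j27.51 Ω = 2636∠0.6° Ω.
Step 5 — Source phasor: V = 28.3∠-30.0° V = 24.51 - j14.15 V.
Step 6 — Current: I = V / Z = 0.009243 - j0.005466 A = 0.01074∠-30.6° A.
Step 7 — Complex power: S = V·I* = 0.3039 + j0.003172 VA.
Step 8 — Real power: P = Re(S) = 0.3039 W.
Step 9 — Reactive power: Q = Im(S) = 0.003172 VAR.
Step 10 — Apparent power: |S| = 0.3039 VA.
Step 11 — Power factor: PF = P/|S| = 0.9999 (lagging).

(a) P = 0.3039 W  (b) Q = 0.003172 VAR  (c) S = 0.3039 VA  (d) PF = 0.9999 (lagging)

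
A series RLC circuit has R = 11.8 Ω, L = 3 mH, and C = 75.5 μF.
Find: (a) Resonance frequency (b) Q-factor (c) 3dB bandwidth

Step 1 — Resonance: ω₀ = 1/√(LC) = 1/√(0.003·7.55e-05) = 2101 rad/s.
Step 2 — f₀ = ω₀/(2π) = 334.4 Hz.
Step 3 — Series Q: Q = ω₀L/R = 2101·0.003/11.8 = 0.5342.
Step 4 — Bandwidth: Δω = ω₀/Q = 3933 rad/s; BW = Δω/(2π) = 626 Hz.

(a) f₀ = 334.4 Hz  (b) Q = 0.5342  (c) BW = 626 Hz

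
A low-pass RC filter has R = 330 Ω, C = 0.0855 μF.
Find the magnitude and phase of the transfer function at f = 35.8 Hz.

Step 1 — Angular frequency: ω = 2π·35.8 = 224.9 rad/s.
Step 2 — Transfer function: H(jω) = 1/(1 + jωRC).
Step 3 — Denominator: 1 + jωRC = 1 + j·224.9·330·8.55e-08 = 1 + j0.006347.
Step 4 — H = 1 - j0.006346.
Step 5 — Magnitude: |H| = 1 (-0.0 dB); phase: φ = -0.4°.

|H| = 1 (-0.0 dB), φ = -0.4°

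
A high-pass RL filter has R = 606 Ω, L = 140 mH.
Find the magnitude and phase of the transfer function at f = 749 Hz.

Step 1 — Angular frequency: ω = 2π·749 = 4706 rad/s.
Step 2 — Transfer function: H(jω) = jωL/(R + jωL).
Step 3 — Numerator jωL = j·658.9; denominator R + jωL = 606 + j658.9.
Step 4 — H = 0.5417 + j0.4983.
Step 5 — Magnitude: |H| = 0.736 (-2.7 dB); phase: φ = 42.6°.

|H| = 0.736 (-2.7 dB), φ = 42.6°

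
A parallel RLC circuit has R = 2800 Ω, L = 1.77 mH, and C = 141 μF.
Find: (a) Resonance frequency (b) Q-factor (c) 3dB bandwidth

Step 1 — Resonance: ω₀ = 1/√(LC) = 1/√(0.00177·0.000141) = 2002 rad/s.
Step 2 — f₀ = ω₀/(2π) = 318.6 Hz.
Step 3 — Parallel Q: Q = R/(ω₀L) = 2800/(2002·0.00177) = 790.3.
Step 4 — Bandwidth: Δω = ω₀/Q = 2.533 rad/s; BW = Δω/(2π) = 0.4031 Hz.

(a) f₀ = 318.6 Hz  (b) Q = 790.3  (c) BW = 0.4031 Hz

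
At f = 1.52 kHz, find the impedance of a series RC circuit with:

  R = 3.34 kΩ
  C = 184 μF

Step 1 — Angular frequency: ω = 2π·f = 2π·1520 = 9550 rad/s.
Step 2 — Component impedances:
  R: Z = R = 3340 Ω
  C: Z = 1/(jωC) = -j/(ω·C) = 0 - j0.5691 Ω
Step 3 — Series combination: Z_total = R + C = 3340 - j0.5691 Ω = 3340∠-0.0° Ω.

Z = 3340 - j0.5691 Ω = 3340∠-0.0° Ω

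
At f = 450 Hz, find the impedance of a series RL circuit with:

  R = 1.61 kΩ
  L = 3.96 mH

Step 1 — Angular frequency: ω = 2π·f = 2π·450 = 2827 rad/s.
Step 2 — Component impedances:
  R: Z = R = 1610 Ω
  L: Z = jωL = j·2827·0.00396 = 0 + j11.2 Ω
Step 3 — Series combination: Z_total = R + L = 1610 + j11.2 Ω = 1610∠0.4° Ω.

Z = 1610 + j11.2 Ω = 1610∠0.4° Ω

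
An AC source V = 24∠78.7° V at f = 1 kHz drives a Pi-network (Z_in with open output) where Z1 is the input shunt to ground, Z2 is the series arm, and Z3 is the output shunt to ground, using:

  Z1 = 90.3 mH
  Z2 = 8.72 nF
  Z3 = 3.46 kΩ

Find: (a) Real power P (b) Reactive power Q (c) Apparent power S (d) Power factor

Step 1 — Angular frequency: ω = 2π·f = 2π·1000 = 6283 rad/s.
Step 2 — Component impedances:
  Z1: Z = jωL = j·6283·0.0903 = 0 + j567.4 Ω
  Z2: Z = 1/(jωC) = -j/(ω·C) = 0 - j1.825e+04 Ω
  Z3: Z = R = 3460 Ω
Step 3 — With open output, the series arm Z2 and the output shunt Z3 appear in series to ground: Z2 + Z3 = 3460 - j1.825e+04 Ω.
Step 4 — Parallel with input shunt Z1: Z_in = Z1 || (Z2 + Z3) = 3.43 + j584.9 Ω = 584.9∠89.7° Ω.
Step 5 — Source phasor: V = 24∠78.7° V = 4.703 + j23.53 V.
Step 6 — Current: I = V / Z = 0.04028 - j0.007804 A = 0.04103∠-11.0° A.
Step 7 — Complex power: S = V·I* = 0.005775 + j0.9847 VA.
Step 8 — Real power: P = Re(S) = 0.005775 W.
Step 9 — Reactive power: Q = Im(S) = 0.9847 VAR.
Step 10 — Apparent power: |S| = 0.9848 VA.
Step 11 — Power factor: PF = P/|S| = 0.005864 (lagging).

(a) P = 0.005775 W  (b) Q = 0.9847 VAR  (c) S = 0.9848 VA  (d) PF = 0.005864 (lagging)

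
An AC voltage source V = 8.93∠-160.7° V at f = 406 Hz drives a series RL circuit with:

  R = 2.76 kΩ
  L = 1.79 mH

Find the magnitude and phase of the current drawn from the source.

Step 1 — Angular frequency: ω = 2π·f = 2π·406 = 2551 rad/s.
Step 2 — Component impedances:
  R: Z = R = 2760 Ω
  L: Z = jωL = j·2551·0.00179 = 0 + j4.566 Ω
Step 3 — Series combination: Z_total = R + L = 2760 + j4.566 Ω = 2760∠0.1° Ω.
Step 4 — Source phasor: V = 8.93∠-160.7° V = -8.428 - j2.951 V.
Step 5 — Ohm's law: I = V / Z_total = (-8.428 - j2.951) / (2760 + j4.566) = -0.003055 - j0.001064 A.
Step 6 — Convert to polar: |I| = 0.003236 A, ∠I = -160.8°.

I = 0.003236∠-160.8° A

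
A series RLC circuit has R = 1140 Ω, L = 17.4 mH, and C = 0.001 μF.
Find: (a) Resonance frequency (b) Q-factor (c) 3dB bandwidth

Step 1 — Resonance: ω₀ = 1/√(LC) = 1/√(0.0174·1e-09) = 2.397e+05 rad/s.
Step 2 — f₀ = ω₀/(2π) = 3.815e+04 Hz.
Step 3 — Series Q: Q = ω₀L/R = 2.397e+05·0.0174/1140 = 3.659.
Step 4 — Bandwidth: Δω = ω₀/Q = 6.552e+04 rad/s; BW = Δω/(2π) = 1.043e+04 Hz.

(a) f₀ = 3.815e+04 Hz  (b) Q = 3.659  (c) BW = 1.043e+04 Hz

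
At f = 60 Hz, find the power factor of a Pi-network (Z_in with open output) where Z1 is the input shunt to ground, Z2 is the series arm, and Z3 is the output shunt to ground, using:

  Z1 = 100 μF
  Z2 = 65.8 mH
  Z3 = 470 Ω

Step 1 — Angular frequency: ω = 2π·f = 2π·60 = 377 rad/s.
Step 2 — Component impedances:
  Z1: Z = 1/(jωC) = -j/(ω·C) = 0 - j26.53 Ω
  Z2: Z = jωL = j·377·0.0658 = 0 + j24.81 Ω
  Z3: Z = R = 470 Ω
Step 3 — With open output, the series arm Z2 and the output shunt Z3 appear in series to ground: Z2 + Z3 = 470 + j24.81 Ω.
Step 4 — Parallel with input shunt Z1: Z_in = Z1 || (Z2 + Z3) = 1.497 - j26.52 Ω = 26.56∠-86.8° Ω.
Step 5 — Power factor: PF = cos(φ) = Re(Z)/|Z| = 1.497/26.56 = 0.05636.
Step 6 — Type: Im(Z) = -26.52 ⇒ leading (phase φ = -86.8°).

PF = 0.05636 (leading, φ = -86.8°)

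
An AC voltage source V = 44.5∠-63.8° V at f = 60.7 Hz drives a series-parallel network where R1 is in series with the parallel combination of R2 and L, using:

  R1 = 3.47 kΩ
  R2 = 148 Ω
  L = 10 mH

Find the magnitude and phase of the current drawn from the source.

Step 1 — Angular frequency: ω = 2π·f = 2π·60.7 = 381.4 rad/s.
Step 2 — Component impedances:
  R1: Z = R = 3470 Ω
  R2: Z = R = 148 Ω
  L: Z = jωL = j·381.4·0.01 = 0 + j3.814 Ω
Step 3 — Parallel branch: R2 || L = 1/(1/R2 + 1/L) = 0.09822 + j3.811 Ω.
Step 4 — Series with R1: Z_total = R1 + (R2 || L) = 3470 + j3.811 Ω = 3470∠0.1° Ω.
Step 5 — Source phasor: V = 44.5∠-63.8° V = 19.65 - j39.93 V.
Step 6 — Ohm's law: I = V / Z_total = (19.65 - j39.93) / (3470 + j3.811) = 0.005649 - j0.01151 A.
Step 7 — Convert to polar: |I| = 0.01282 A, ∠I = -63.9°.

I = 0.01282∠-63.9° A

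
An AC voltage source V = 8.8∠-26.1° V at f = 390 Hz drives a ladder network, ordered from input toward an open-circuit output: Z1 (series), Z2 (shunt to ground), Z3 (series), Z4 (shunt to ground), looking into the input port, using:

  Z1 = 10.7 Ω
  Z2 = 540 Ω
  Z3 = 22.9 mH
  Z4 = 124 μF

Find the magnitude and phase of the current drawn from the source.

Step 1 — Angular frequency: ω = 2π·f = 2π·390 = 2450 rad/s.
Step 2 — Component impedances:
  Z1: Z = R = 10.7 Ω
  Z2: Z = R = 540 Ω
  Z3: Z = jωL = j·2450·0.0229 = 0 + j56.12 Ω
  Z4: Z = 1/(jωC) = -j/(ω·C) = 0 - j3.291 Ω
Step 3 — Ladder network (open output): work backward from the far end, alternating series and parallel combinations. Z_in = 15.82 + j52.32 Ω = 54.66∠73.2° Ω.
Step 4 — Source phasor: V = 8.8∠-26.1° V = 7.903 - j3.871 V.
Step 5 — Ohm's law: I = V / Z_total = (7.903 - j3.871) / (15.82 + j52.32) = -0.02596 - j0.1589 A.
Step 6 — Convert to polar: |I| = 0.161 A, ∠I = -99.3°.

I = 0.161∠-99.3° A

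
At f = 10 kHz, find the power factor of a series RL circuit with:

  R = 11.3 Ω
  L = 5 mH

Step 1 — Angular frequency: ω = 2π·f = 2π·1e+04 = 6.283e+04 rad/s.
Step 2 — Component impedances:
  R: Z = R = 11.3 Ω
  L: Z = jωL = j·6.283e+04·0.005 = 0 + j314.2 Ω
Step 3 — Series combination: Z_total = R + L = 11.3 + j314.2 Ω = 314.4∠87.9° Ω.
Step 4 — Power factor: PF = cos(φ) = Re(Z)/|Z| = 11.3/314.36 = 0.03595.
Step 5 — Type: Im(Z) = 314.2 ⇒ lagging (phase φ = 87.9°).

PF = 0.03595 (lagging, φ = 87.9°)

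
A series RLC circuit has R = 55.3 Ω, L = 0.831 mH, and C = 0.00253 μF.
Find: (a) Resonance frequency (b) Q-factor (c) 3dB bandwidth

Step 1 — Resonance condition Im(Z)=0 gives ω₀ = 1/√(LC).
Step 2 — ω₀ = 1/√(0.000831·2.53e-09) = 6.897e+05 rad/s.
Step 3 — f₀ = ω₀/(2π) = 1.098e+05 Hz.
Step 4 — Series Q: Q = ω₀L/R = 6.897e+05·0.000831/55.3 = 10.36.
Step 5 — 3dB bandwidth: Δω = ω₀/Q = 6.655e+04 rad/s; BW = Δω/(2π) = 1.059e+04 Hz.

(a) f₀ = 1.098e+05 Hz  (b) Q = 10.36  (c) BW = 1.059e+04 Hz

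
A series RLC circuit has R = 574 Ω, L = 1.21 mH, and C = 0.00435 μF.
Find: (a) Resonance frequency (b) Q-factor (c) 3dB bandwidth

Step 1 — Resonance: ω₀ = 1/√(LC) = 1/√(0.00121·4.35e-09) = 4.359e+05 rad/s.
Step 2 — f₀ = ω₀/(2π) = 6.937e+04 Hz.
Step 3 — Series Q: Q = ω₀L/R = 4.359e+05·0.00121/574 = 0.9188.
Step 4 — Bandwidth: Δω = ω₀/Q = 4.744e+05 rad/s; BW = Δω/(2π) = 7.55e+04 Hz.

(a) f₀ = 6.937e+04 Hz  (b) Q = 0.9188  (c) BW = 7.55e+04 Hz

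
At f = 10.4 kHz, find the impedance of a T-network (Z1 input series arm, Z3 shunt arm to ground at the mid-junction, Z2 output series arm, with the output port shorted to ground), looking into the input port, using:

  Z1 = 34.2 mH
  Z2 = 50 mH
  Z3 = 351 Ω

Step 1 — Angular frequency: ω = 2π·f = 2π·1.04e+04 = 6.535e+04 rad/s.
Step 2 — Component impedances:
  Z1: Z = jωL = j·6.535e+04·0.0342 = 0 + j2235 Ω
  Z2: Z = jωL = j·6.535e+04·0.05 = 0 + j3267 Ω
  Z3: Z = R = 351 Ω
Step 3 — With the output port shorted to ground, the output series arm Z2 runs from the junction to ground; the shunt arm Z3 also runs from the junction to ground. They appear in parallel: Z3 || Z2 = 347 + j37.28 Ω.
Step 4 — Series with input arm Z1: Z_in = Z1 + (Z3 || Z2) = 347 + j2272 Ω = 2298∠81.3° Ω.

Z = 347 + j2272 Ω = 2298∠81.3° Ω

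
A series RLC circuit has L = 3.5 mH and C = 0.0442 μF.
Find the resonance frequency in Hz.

Step 1 — Resonance condition Im(Z)=0 gives ω₀ = 1/√(LC).
Step 2 — ω₀ = 1/√(0.0035·4.42e-08) = 8.04e+04 rad/s.
Step 3 — f₀ = ω₀/(2π) = 1.28e+04 Hz.

f₀ = 1.28e+04 Hz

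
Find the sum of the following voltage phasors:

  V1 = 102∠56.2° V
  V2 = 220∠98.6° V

Step 1 — Convert each phasor to rectangular form:
  V1 = 102·(cos(56.2°) + j·sin(56.2°)) = 56.74 + j84.76 V
  V2 = 220·(cos(98.6°) + j·sin(98.6°)) = -32.9 + j217.5 V
Step 2 — Sum components: V_total = 23.84 + j302.3 V.
Step 3 — Convert to polar: |V_total| = 303.2 V, ∠V_total = 85.5°.

V_total = 303.2∠85.5° V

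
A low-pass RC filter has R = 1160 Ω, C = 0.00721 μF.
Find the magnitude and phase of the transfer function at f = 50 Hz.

Step 1 — Angular frequency: ω = 2π·50 = 314.2 rad/s.
Step 2 — Transfer function: H(jω) = 1/(1 + jωRC).
Step 3 — Denominator: 1 + jωRC = 1 + j·314.2·1160·7.21e-09 = 1 + j0.002628.
Step 4 — H = 1 - j0.002627.
Step 5 — Magnitude: |H| = 1 (-0.0 dB); phase: φ = -0.2°.

|H| = 1 (-0.0 dB), φ = -0.2°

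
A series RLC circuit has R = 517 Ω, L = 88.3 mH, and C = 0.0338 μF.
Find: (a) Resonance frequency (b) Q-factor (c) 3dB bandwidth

Step 1 — Resonance condition Im(Z)=0 gives ω₀ = 1/√(LC).
Step 2 — ω₀ = 1/√(0.0883·3.38e-08) = 1.83e+04 rad/s.
Step 3 — f₀ = ω₀/(2π) = 2913 Hz.
Step 4 — Series Q: Q = ω₀L/R = 1.83e+04·0.0883/517 = 3.126.
Step 5 — 3dB bandwidth: Δω = ω₀/Q = 5855 rad/s; BW = Δω/(2π) = 931.9 Hz.

(a) f₀ = 2913 Hz  (b) Q = 3.126  (c) BW = 931.9 Hz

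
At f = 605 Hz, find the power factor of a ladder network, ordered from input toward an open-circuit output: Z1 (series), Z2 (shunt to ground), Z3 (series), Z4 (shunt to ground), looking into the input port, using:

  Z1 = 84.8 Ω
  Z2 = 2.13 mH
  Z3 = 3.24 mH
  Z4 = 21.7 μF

Step 1 — Angular frequency: ω = 2π·f = 2π·605 = 3801 rad/s.
Step 2 — Component impedances:
  Z1: Z = R = 84.8 Ω
  Z2: Z = jωL = j·3801·0.00213 = 0 + j8.097 Ω
  Z3: Z = jωL = j·3801·0.00324 = 0 + j12.32 Ω
  Z4: Z = 1/(jωC) = -j/(ω·C) = 0 - j12.12 Ω
Step 3 — Ladder network (open output): work backward from the far end, alternating series and parallel combinations. Z_in = 84.8 + j0.1889 Ω = 84.8∠0.1° Ω.
Step 4 — Power factor: PF = cos(φ) = Re(Z)/|Z| = 84.8/84.8 = 1.
Step 5 — Type: Im(Z) = 0.1889 ⇒ lagging (phase φ = 0.1°).

PF = 1 (lagging, φ = 0.1°)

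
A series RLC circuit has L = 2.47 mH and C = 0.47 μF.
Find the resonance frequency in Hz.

Step 1 — Resonance condition Im(Z)=0 gives ω₀ = 1/√(LC).
Step 2 — ω₀ = 1/√(0.00247·4.7e-07) = 2.935e+04 rad/s.
Step 3 — f₀ = ω₀/(2π) = 4671 Hz.

f₀ = 4671 Hz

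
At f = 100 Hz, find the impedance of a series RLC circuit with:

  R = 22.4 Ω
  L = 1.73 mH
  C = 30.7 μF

Step 1 — Angular frequency: ω = 2π·f = 2π·100 = 628.3 rad/s.
Step 2 — Component impedances:
  R: Z = R = 22.4 Ω
  L: Z = jωL = j·628.3·0.00173 = 0 + j1.087 Ω
  C: Z = 1/(jωC) = -j/(ω·C) = 0 - j51.84 Ω
Step 3 — Series combination: Z_total = R + L + C = 22.4 - j50.76 Ω = 55.48∠-66.2° Ω.

Z = 22.4 - j50.76 Ω = 55.48∠-66.2° Ω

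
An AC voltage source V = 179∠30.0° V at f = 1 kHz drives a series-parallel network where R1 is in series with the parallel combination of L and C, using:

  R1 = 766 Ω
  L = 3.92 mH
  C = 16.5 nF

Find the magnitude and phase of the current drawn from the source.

Step 1 — Angular frequency: ω = 2π·f = 2π·1000 = 6283 rad/s.
Step 2 — Component impedances:
  R1: Z = R = 766 Ω
  L: Z = jωL = j·6283·0.00392 = 0 + j24.63 Ω
  C: Z = 1/(jωC) = -j/(ω·C) = 0 - j9646 Ω
Step 3 — Parallel branch: L || C = 1/(1/L + 1/C) = 0 + j24.69 Ω.
Step 4 — Series with R1: Z_total = R1 + (L || C) = 766 + j24.69 Ω = 766.4∠1.8° Ω.
Step 5 — Source phasor: V = 179∠30.0° V = 155 + j89.5 V.
Step 6 — Ohm's law: I = V / Z_total = (155 + j89.5) / (766 + j24.69) = 0.2059 + j0.1102 A.
Step 7 — Convert to polar: |I| = 0.2336 A, ∠I = 28.2°.

I = 0.2336∠28.2° A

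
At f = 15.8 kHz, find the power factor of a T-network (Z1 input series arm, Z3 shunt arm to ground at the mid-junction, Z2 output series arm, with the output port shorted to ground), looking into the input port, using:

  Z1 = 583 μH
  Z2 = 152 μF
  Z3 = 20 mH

Step 1 — Angular frequency: ω = 2π·f = 2π·1.58e+04 = 9.927e+04 rad/s.
Step 2 — Component impedances:
  Z1: Z = jωL = j·9.927e+04·0.000583 = 0 + j57.88 Ω
  Z2: Z = 1/(jωC) = -j/(ω·C) = 0 - j0.06627 Ω
  Z3: Z = jωL = j·9.927e+04·0.02 = 0 + j1985 Ω
Step 3 — With the output port shorted to ground, the output series arm Z2 runs from the junction to ground; the shunt arm Z3 also runs from the junction to ground. They appear in parallel: Z3 || Z2 = 0 - j0.06627 Ω.
Step 4 — Series with input arm Z1: Z_in = Z1 + (Z3 || Z2) = 0 + j57.81 Ω = 57.81∠90.0° Ω.
Step 5 — Power factor: PF = cos(φ) = Re(Z)/|Z| = 0/57.81 = 0.
Step 6 — Type: Im(Z) = 57.81 ⇒ lagging (phase φ = 90.0°).

PF = 0 (lagging, φ = 90.0°)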